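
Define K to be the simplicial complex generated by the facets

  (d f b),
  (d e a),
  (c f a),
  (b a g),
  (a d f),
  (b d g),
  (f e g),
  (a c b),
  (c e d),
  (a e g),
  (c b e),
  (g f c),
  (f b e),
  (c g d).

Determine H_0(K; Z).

H_0 = Z.

Order the vertices as a < b < c < d < e < f < g. Listing each simplex with vertices in this order, K has dimension 2 with simplices:

  0-simplices (7): a, b, c, d, e, f, g
  1-simplices (21): ab, ac, ad, ae, af, ag, bc, bd, be, bf, bg, cd, ce, cf, cg, de, df, dg, ef, eg, fg
  2-simplices (14): abc, abg, acf, ade, adf, aeg, bce, bdf, bdg, bef, cde, cdg, cfg, efg

giving chain groups C_0 ≅ Z^7, C_1 ≅ Z^21, C_2 ≅ Z^14.

∂_1: C_1 → C_0 sends each edge [p,q] (with p < q) to q − p.
The resulting 7×21 matrix has rank 6, and its Smith normal form has invariant factors (1,1,1,1,1,1).

The boundary map ∂_2: C_2 → C_1 acts by ∂[p,q,r] = [q,r] − [p,r] + [p,q]. For instance
  ∂acf = cf − af + ac,
  ∂bef = ef − bf + be.
This gives a 21×14 integer matrix of rank 13; reducing to Smith normal form yields diagonal entries (1,1,1,1,1,1,1,1,1,1,1,1,1).

Computing H_k = (kernel of ∂_k) / (image of ∂_{k+1}):

  H_0: rank C_0 − rank ∂_1 = 7 − 6 = 1, and the invariant factors of ∂_1 are all 1, so H_0 ≅ Z.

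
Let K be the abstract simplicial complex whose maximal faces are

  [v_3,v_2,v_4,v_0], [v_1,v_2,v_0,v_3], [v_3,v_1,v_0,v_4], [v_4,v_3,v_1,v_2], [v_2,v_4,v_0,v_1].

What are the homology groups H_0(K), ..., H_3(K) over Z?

Take the total order v_0 < v_1 < v_2 < v_3 < v_4 on the vertex set. Then K (dimension 3) consists of the simplices:

  0-simplices (5): [v_0], [v_1], [v_2], [v_3], [v_4]
  1-simplices (10): [v_0,v_1], [v_0,v_2], [v_0,v_3], [v_0,v_4], [v_1,v_2], [v_1,v_3], [v_1,v_4], [v_2,v_3], [v_2,v_4], [v_3,v_4]
  2-simplices (10): [v_0,v_1,v_2], [v_0,v_1,v_3], [v_0,v_1,v_4], [v_0,v_2,v_3], [v_0,v_2,v_4], [v_0,v_3,v_4], [v_1,v_2,v_3], [v_1,v_2,v_4], [v_1,v_3,v_4], [v_2,v_3,v_4]
  3-simplices (5): [v_0,v_1,v_2,v_3], [v_0,v_1,v_2,v_4], [v_0,v_1,v_3,v_4], [v_0,v_2,v_3,v_4], [v_1,v_2,v_3,v_4]

Hence C_0 ≅ Z^5, C_1 ≅ Z^10, C_2 ≅ Z^10, C_3 ≅ Z^5.

Boundary ∂_1: C_1 → C_0 maps an edge to its endpoints' difference, ∂[p,q] = q − p. For instance
  ∂[v_1,v_3] = [v_3] − [v_1].
The resulting 5×10 matrix has rank 4, and its Smith normal form has invariant factors (1,1,1,1).

Boundary ∂_2: C_2 → C_1 sends each 2-simplex [p,q,r] to [q,r] − [p,r] + [p,q]. For instance
  ∂[v_0,v_1,v_3] = [v_1,v_3] − [v_0,v_3] + [v_0,v_1],
  ∂[v_2,v_3,v_4] = [v_3,v_4] − [v_2,v_4] + [v_2,v_3].
The 10×10 boundary matrix has rank 6 and Smith normal form diag(1,1,1,1,1,1).

∂_3: C_3 → C_2 sends each 3-simplex σ to the alternating sum Σ_i (−1)^i (σ with its i-th vertex removed). For instance
  ∂[v_0,v_1,v_3,v_4] = [v_1,v_3,v_4] − [v_0,v_3,v_4] + [v_0,v_1,v_4] − [v_0,v_1,v_3],
  ∂[v_0,v_1,v_2,v_4] = [v_1,v_2,v_4] − [v_0,v_2,v_4] + [v_0,v_1,v_4] − [v_0,v_1,v_2].
This gives a 10×5 integer matrix of rank 4; reducing to Smith normal form yields diagonal entries (1,1,1,1).

Computing H_k = (kernel of ∂_k) / (image of ∂_{k+1}):

  H_0: rank C_0 − rank ∂_1 = 5 − 4 = 1, and the invariant factors of ∂_1 are all 1, so H_0 = Z.
  H_1: rank ker ∂_1 − rank ∂_2 = (10 − 4) − 6 = 0, and the invariant factors of ∂_2 are all 1, so H_1 = 0.
  H_2: rank ker ∂_2 − rank ∂_3 = (10 − 6) − 4 = 0, and the invariant factors of ∂_3 are all 1, so H_2 = 0.
  H_3: rank ker ∂_3 − rank ∂_4 = (5 − 4) − 0 = 1, and there is no ∂_4, so H_3 = Z.

As a check, the Euler characteristic is 5 − 10 + 10 − 5 = 0, which agrees with 1 − 0 + 0 − 1 = 0.
(K is a triangulation of the 3-sphere S^3.)

H_0 ≅ Z,  H_1 = 0,  H_2 = 0,  H_3 ≅ Z.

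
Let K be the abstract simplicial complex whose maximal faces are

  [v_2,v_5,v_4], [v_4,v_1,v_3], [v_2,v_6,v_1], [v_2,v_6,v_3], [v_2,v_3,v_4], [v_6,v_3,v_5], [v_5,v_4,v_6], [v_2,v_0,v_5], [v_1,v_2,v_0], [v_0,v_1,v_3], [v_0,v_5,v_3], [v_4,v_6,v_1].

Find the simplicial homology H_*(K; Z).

Fix the vertex order v_0 < v_1 < v_2 < v_3 < v_4 < v_5 < v_6 and write every simplex with vertices in increasing order. Then dim K = 2 and the simplices of K are:

  0-simplices (7): [v_0], [v_1], [v_2], [v_3], [v_4], [v_5], [v_6]
  1-simplices (18): (18 of them)
  2-simplices (12): (12 of them)

giving chain groups C_0 ≅ Z^7, C_1 ≅ Z^18, C_2 ≅ Z^12.

Boundary ∂_1: C_1 → C_0 maps an edge to its endpoints' difference, ∂[p,q] = q − p.
The 7×18 boundary matrix has rank 6 and Smith normal form diag(1,1,1,1,1,1).

The boundary map ∂_2: C_2 → C_1 acts by ∂[p,q,r] = [q,r] − [p,r] + [p,q]. For instance
  ∂[v_3,v_5,v_6] = [v_5,v_6] − [v_3,v_6] + [v_3,v_5],
  ∂[v_0,v_1,v_3] = [v_1,v_3] − [v_0,v_3] + [v_0,v_1].
The resulting 18×12 matrix has rank 12, and its Smith normal form has invariant factors (1,1,1,1,1,1,1,1,1,1,1,2).

Reading off H_k = ker ∂_k / im ∂_{k+1}:

  H_0: rank C_0 − rank ∂_1 = 7 − 6 = 1, and the invariant factors of ∂_1 are all 1, so H_0 ≅ Z.
  H_1: rank ker ∂_1 − rank ∂_2 = (18 − 6) − 12 = 0, and ∂_2 has invariant factor 2 > 1, so H_1 ≅ Z_2.
  H_2: rank ker ∂_2 − rank ∂_3 = (12 − 12) − 0 = 0, and there is no ∂_3, so H_2 ≅ 0.

As a check, the Euler characteristic is 7 − 18 + 12 = 1, which agrees with 1 − 0 + 0 = 1.
(K is a triangulation of the real projective plane RP^2.)

H_0 = Z,  H_1 = Z_2,  H_2 = 0.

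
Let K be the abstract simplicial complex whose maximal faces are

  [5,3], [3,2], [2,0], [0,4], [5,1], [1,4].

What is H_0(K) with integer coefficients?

H_0 ≅ Z.

K has 6 vertices, 6 edges.
rank ∂_0 = 0, rank ∂_1 = 5 ⇒ b_0 = 6 − 0 − 5 = 1; all invariant factors of ∂_1 are 1 so no torsion. So H_0 ≅ Z.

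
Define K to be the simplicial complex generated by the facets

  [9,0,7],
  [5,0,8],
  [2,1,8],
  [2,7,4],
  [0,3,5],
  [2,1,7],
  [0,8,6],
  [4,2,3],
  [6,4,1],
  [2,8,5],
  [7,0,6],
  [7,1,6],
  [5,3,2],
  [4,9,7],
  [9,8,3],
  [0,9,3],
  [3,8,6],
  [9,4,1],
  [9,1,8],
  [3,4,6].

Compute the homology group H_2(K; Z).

We work with the vertex ordering 0 < 1 < 2 < 3 < 4 < 5 < 6 < 7 < 8 < 9. The simplices of K, each written with vertices in increasing order, are:

  0-simplices (10): [0], [1], [2], [3], [4], [5], [6], [7], [8], [9]
  1-simplices (30): (30 of them)
  2-simplices (20): (20 of them)

so the chain groups are C_0 ≅ Z^10, C_1 ≅ Z^30, C_2 ≅ Z^20.

The boundary map ∂_1: C_1 → C_0 sends each edge [p,q] (with p < q) to q − p. For instance
  ∂[2,7] = [7] − [2].
This gives a 10×30 integer matrix of rank 9; reducing to Smith normal form yields diagonal entries (1,1,1,1,1,1,1,1,1).

The boundary map ∂_2: C_2 → C_1 maps a triangle to the signed sum of its edges. For instance
  ∂[0,7,9] = [7,9] − [0,9] + [0,7],
  ∂[0,6,7] = [6,7] − [0,7] + [0,6].
The 30×20 boundary matrix has rank 20 and Smith normal form diag(1,1,1,1,1,1,1,1,1,1,1,1,1,1,1,1,1,1,1,2).

Reading off H_k = ker ∂_k / im ∂_{k+1}:

  H_2: rank ker ∂_2 − rank ∂_3 = (20 − 20) − 0 = 0, and there is no ∂_3, so H_2 ≅ 0.

H_2 ≅ 0.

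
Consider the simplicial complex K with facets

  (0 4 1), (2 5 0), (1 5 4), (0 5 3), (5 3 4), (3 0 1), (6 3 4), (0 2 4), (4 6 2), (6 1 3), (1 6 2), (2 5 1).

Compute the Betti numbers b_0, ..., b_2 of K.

b_0 = 1, b_1 = 0, b_2 = 0.

Take the total order 0 < 1 < 2 < 3 < 4 < 5 < 6 on the vertex set. Then K (dimension 2) consists of the simplices:

  0-simplices (7): [0], [1], [2], [3], [4], [5], [6]
  1-simplices (18): [0,1], [0,2], [0,3], [0,4], [0,5], [1,2], [1,3], [1,4], [1,5], [1,6], [2,4], [2,5], [2,6], [3,4], [3,5], [3,6], [4,5], [4,6]
  2-simplices (12): [0,1,3], [0,1,4], [0,2,4], [0,2,5], [0,3,5], [1,2,5], [1,2,6], [1,3,6], [1,4,5], [2,4,6], [3,4,5], [3,4,6]

so the chain groups are C_0 ≅ Z^7, C_1 ≅ Z^18, C_2 ≅ Z^12.

Boundary ∂_1: C_1 → C_0 maps an edge to its endpoints' difference, ∂[p,q] = q − p.
The resulting 7×18 matrix has rank 6, and its Smith normal form has invariant factors (1,1,1,1,1,1).

∂_2: C_2 → C_1 maps a triangle to the signed sum of its edges. For instance
  ∂[0,2,4] = [2,4] − [0,4] + [0,2],
  ∂[0,2,5] = [2,5] − [0,5] + [0,2].
The resulting 18×12 matrix has rank 12, and its Smith normal form has invariant factors (1,1,1,1,1,1,1,1,1,1,1,2).

Computing H_k = (kernel of ∂_k) / (image of ∂_{k+1}):

  H_0: rank C_0 − rank ∂_1 = 7 − 6 = 1, and the invariant factors of ∂_1 are all 1, so H_0 = Z.
  H_1: rank ker ∂_1 − rank ∂_2 = (18 − 6) − 12 = 0, and ∂_2 has invariant factor 2 > 1, so H_1 = Z/2.
  H_2: rank ker ∂_2 − rank ∂_3 = (12 − 12) − 0 = 0, and there is no ∂_3, so H_2 = 0.

Hence the Betti numbers are b_0 = 1, b_1 = 0, b_2 = 0.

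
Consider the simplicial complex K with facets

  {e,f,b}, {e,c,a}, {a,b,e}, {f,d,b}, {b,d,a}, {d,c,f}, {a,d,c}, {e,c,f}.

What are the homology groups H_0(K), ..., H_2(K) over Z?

K has 6 vertices, 12 edges, 8 triangles.
rank ∂_0 = 0, rank ∂_1 = 5 ⇒ b_0 = 6 − 0 − 5 = 1; all invariant factors of ∂_1 are 1 so no torsion. So H_0 = Z.
rank ∂_1 = 5, rank ∂_2 = 7 ⇒ b_1 = 12 − 5 − 7 = 0; all invariant factors of ∂_2 are 1 so no torsion. So H_1 = 0.
rank ∂_2 = 7, rank ∂_3 = 0 ⇒ b_2 = 8 − 7 − 0 = 1. So H_2 = Z.

H_0 ≅ Z,  H_1 = 0,  H_2 ≅ Z.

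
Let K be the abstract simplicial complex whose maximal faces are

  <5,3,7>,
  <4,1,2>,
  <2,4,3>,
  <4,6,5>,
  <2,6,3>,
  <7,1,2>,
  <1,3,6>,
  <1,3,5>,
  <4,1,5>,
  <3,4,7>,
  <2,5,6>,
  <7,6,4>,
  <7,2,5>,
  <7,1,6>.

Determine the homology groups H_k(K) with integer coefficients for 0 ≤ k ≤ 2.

K has 7 vertices, 21 edges, 14 triangles.
rank ∂_0 = 0, rank ∂_1 = 6 ⇒ b_0 = 7 − 0 − 6 = 1; all invariant factors of ∂_1 are 1 so no torsion. So H_0 = Z.
rank ∂_1 = 6, rank ∂_2 = 13 ⇒ b_1 = 21 − 6 − 13 = 2; all invariant factors of ∂_2 are 1 so no torsion. So H_1 = Z^2.
rank ∂_2 = 13, rank ∂_3 = 0 ⇒ b_2 = 14 − 13 − 0 = 1. So H_2 = Z.

H_0 ≅ Z,  H_1 ≅ Z^2,  H_2 ≅ Z.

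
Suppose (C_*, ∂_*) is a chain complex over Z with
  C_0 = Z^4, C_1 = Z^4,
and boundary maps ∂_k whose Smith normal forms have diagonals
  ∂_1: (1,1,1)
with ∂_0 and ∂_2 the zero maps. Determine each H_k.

H_0 = Z,  H_1 = Z.

H_0: b_0 = 4 − 0 − 3 = 1; torsion from ∂_1 factors > 1: none. So H_0 = Z.
H_1: b_1 = 4 − 3 − 0 = 1; torsion from ∂_2 factors > 1: none. So H_1 = Z.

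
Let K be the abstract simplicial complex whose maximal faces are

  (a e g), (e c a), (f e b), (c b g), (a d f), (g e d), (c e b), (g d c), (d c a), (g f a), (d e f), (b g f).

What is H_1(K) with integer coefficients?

H_1 ≅ Z/2.

Order the vertices as a < b < c < d < e < f < g. Listing each simplex with vertices in this order, K has dimension 2 with simplices:

  0-simplices (7): a, b, c, d, e, f, g
  1-simplices (18): ac, ad, ae, af, ag, bc, be, bf, bg, cd, ce, cg, de, df, dg, ef, eg, fg
  2-simplices (12): acd, ace, adf, aeg, afg, bce, bcg, bef, bfg, cdg, def, deg

so the chain groups are C_0 ≅ Z^7, C_1 ≅ Z^18, C_2 ≅ Z^12.

The boundary map ∂_1: C_1 → C_0 maps an edge to its endpoints' difference, ∂[p,q] = q − p.
As a 7×18 matrix over Z this has rank 6, with invariant factors (1,1,1,1,1,1).

Boundary ∂_2: C_2 → C_1 maps a triangle to the signed sum of its edges. For instance
  ∂def = ef − df + de,
  ∂deg = eg − dg + de.
This gives a 18×12 integer matrix of rank 12; reducing to Smith normal form yields diagonal entries (1,1,1,1,1,1,1,1,1,1,1,2).

Now H_k = ker ∂_k / im ∂_{k+1}, so:

  H_1: rank ker ∂_1 − rank ∂_2 = (18 − 6) − 12 = 0, and ∂_2 has invariant factor 2 > 1, so H_1 ≅ Z/2.

(K is a triangulation of the real projective plane RP^2.)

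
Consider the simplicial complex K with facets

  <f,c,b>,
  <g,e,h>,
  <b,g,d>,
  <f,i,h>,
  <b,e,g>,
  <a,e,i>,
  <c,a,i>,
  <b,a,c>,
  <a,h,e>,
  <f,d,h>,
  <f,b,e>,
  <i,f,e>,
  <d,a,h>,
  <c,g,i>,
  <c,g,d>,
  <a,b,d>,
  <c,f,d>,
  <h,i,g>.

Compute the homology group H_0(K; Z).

H_0 ≅ Z.

We work with the vertex ordering a < b < c < d < e < f < g < h < i. The simplices of K, each written with vertices in increasing order, are:

  0-simplices (9): a, b, c, d, e, f, g, h, i
  1-simplices (27): ab, ac, ad, ae, ah, ai, bc, bd, be, bf, bg, cd, cf, cg, ci, df, dg, dh, ef, eg, eh, ei, fh, fi, gh, gi, hi
  2-simplices (18): abc, abd, aci, adh, aeh, aei, bcf, bdg, bef, beg, cdf, cdg, cgi, dfh, efi, egh, fhi, ghi

Hence C_0 ≅ Z^9, C_1 ≅ Z^27, C_2 ≅ Z^18.

Boundary ∂_1: C_1 → C_0 is given by ∂[p,q] = [q] − [p]. For instance
  ∂gh = h − g.
The 9×27 boundary matrix has rank 8 and Smith normal form diag(1,1,1,1,1,1,1,1).

∂_2: C_2 → C_1 maps a triangle to the signed sum of its edges. For instance
  ∂bdg = dg − bg + bd,
  ∂fhi = hi − fi + fh.
As a 27×18 matrix over Z this has rank 18, with invariant factors (1,1,1,1,1,1,1,1,1,1,1,1,1,1,1,1,1,2).

Reading off H_k = ker ∂_k / im ∂_{k+1}:

  H_0: rank C_0 − rank ∂_1 = 9 − 8 = 1, and the invariant factors of ∂_1 are all 1, so H_0 = Z.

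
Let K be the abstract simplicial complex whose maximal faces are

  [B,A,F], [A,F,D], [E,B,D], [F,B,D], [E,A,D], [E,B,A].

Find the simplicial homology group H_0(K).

Fix the vertex order A < B < D < E < F and write every simplex with vertices in increasing order. Then dim K = 2 and the simplices of K are:

  0-simplices (5): A, B, D, E, F
  1-simplices (9): AB, AD, AE, AF, BD, BE, BF, DE, DF
  2-simplices (6): ABE, ABF, ADE, ADF, BDE, BDF

Hence C_0 ≅ Z^5, C_1 ≅ Z^9, C_2 ≅ Z^6.

Boundary ∂_1: C_1 → C_0 maps an edge to its endpoints' difference, ∂[p,q] = q − p. For instance
  ∂AE = E − A.
As a 5×9 matrix over Z this has rank 4, with invariant factors (1,1,1,1).

∂_2: C_2 → C_1 maps a triangle to the signed sum of its edges. For instance
  ∂ADE = DE − AE + AD,
  ∂ADF = DF − AF + AD.
The resulting 9×6 matrix has rank 5, and its Smith normal form has invariant factors (1,1,1,1,1).

Now H_k = ker ∂_k / im ∂_{k+1}, so:

  H_0: rank C_0 − rank ∂_1 = 5 − 4 = 1, and the invariant factors of ∂_1 are all 1, so H_0 = Z.

(K is a triangulation of the 2-sphere S^2.)

H_0 = Z.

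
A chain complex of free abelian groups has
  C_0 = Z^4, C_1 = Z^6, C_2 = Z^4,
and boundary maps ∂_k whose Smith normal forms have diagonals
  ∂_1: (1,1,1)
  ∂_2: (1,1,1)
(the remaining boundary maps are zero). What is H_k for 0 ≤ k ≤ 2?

H_0 = Z,  H_1 = 0,  H_2 = Z.

H_0: b_0 = 4 − 0 − 3 = 1; torsion from ∂_1 factors > 1: none. So H_0 = Z.
H_1: b_1 = 6 − 3 − 3 = 0; torsion from ∂_2 factors > 1: none. So H_1 = 0.
H_2: b_2 = 4 − 3 − 0 = 1; torsion from ∂_3 factors > 1: none. So H_2 = Z.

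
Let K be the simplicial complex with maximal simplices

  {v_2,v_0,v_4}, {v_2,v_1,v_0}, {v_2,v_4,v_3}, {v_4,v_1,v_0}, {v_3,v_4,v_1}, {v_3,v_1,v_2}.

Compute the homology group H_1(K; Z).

Take the total order v_0 < v_1 < v_2 < v_3 < v_4 on the vertex set. Then K (dimension 2) consists of the simplices:

  0-simplices (5): [v_0], [v_1], [v_2], [v_3], [v_4]
  1-simplices (9): [v_0,v_1], [v_0,v_2], [v_0,v_4], [v_1,v_2], [v_1,v_3], [v_1,v_4], [v_2,v_3], [v_2,v_4], [v_3,v_4]
  2-simplices (6): [v_0,v_1,v_2], [v_0,v_1,v_4], [v_0,v_2,v_4], [v_1,v_2,v_3], [v_1,v_3,v_4], [v_2,v_3,v_4]

so the chain groups are C_0 ≅ Z^5, C_1 ≅ Z^9, C_2 ≅ Z^6.

Boundary ∂_1: C_1 → C_0 sends each edge [p,q] (with p < q) to q − p. For instance
  ∂[v_2,v_4] = [v_4] − [v_2].
As a 5×9 matrix over Z this has rank 4, with invariant factors (1,1,1,1).

Boundary ∂_2: C_2 → C_1 maps a triangle to the signed sum of its edges. For instance
  ∂[v_0,v_2,v_4] = [v_2,v_4] − [v_0,v_4] + [v_0,v_2],
  ∂[v_0,v_1,v_4] = [v_1,v_4] − [v_0,v_4] + [v_0,v_1].
The resulting 9×6 matrix has rank 5, and its Smith normal form has invariant factors (1,1,1,1,1).

From H_k ≅ ker(∂_k) / im(∂_{k+1}) we obtain:

  H_1: rank ker ∂_1 − rank ∂_2 = (9 − 4) − 5 = 0, and the invariant factors of ∂_2 are all 1, so H_1 ≅ 0.

H_1 = 0.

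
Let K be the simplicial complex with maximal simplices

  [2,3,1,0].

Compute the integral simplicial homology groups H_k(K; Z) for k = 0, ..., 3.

K has 4 vertices, 6 edges, 4 triangles, 1 3-simplex.
rank ∂_0 = 0, rank ∂_1 = 3 ⇒ b_0 = 4 − 0 − 3 = 1; all invariant factors of ∂_1 are 1 so no torsion. So H_0 ≅ Z.
rank ∂_1 = 3, rank ∂_2 = 3 ⇒ b_1 = 6 − 3 − 3 = 0; all invariant factors of ∂_2 are 1 so no torsion. So H_1 ≅ 0.
rank ∂_2 = 3, rank ∂_3 = 1 ⇒ b_2 = 4 − 3 − 1 = 0; all invariant factors of ∂_3 are 1 so no torsion. So H_2 ≅ 0.
rank ∂_3 = 1, rank ∂_4 = 0 ⇒ b_3 = 1 − 1 − 0 = 0. So H_3 ≅ 0.

H_0 ≅ Z,  H_1 = 0,  H_2 = 0,  H_3 = 0.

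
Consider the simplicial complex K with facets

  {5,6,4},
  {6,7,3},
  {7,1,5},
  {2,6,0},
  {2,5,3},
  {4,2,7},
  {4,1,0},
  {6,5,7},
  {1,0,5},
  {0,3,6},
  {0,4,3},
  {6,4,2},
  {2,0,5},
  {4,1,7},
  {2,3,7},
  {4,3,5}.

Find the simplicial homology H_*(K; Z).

K has 8 vertices, 24 edges, 16 triangles.
rank ∂_0 = 0, rank ∂_1 = 7 ⇒ b_0 = 8 − 0 − 7 = 1; all invariant factors of ∂_1 are 1 so no torsion. So H_0 = Z.
rank ∂_1 = 7, rank ∂_2 = 15 ⇒ b_1 = 24 − 7 − 15 = 2; all invariant factors of ∂_2 are 1 so no torsion. So H_1 = Z^2.
rank ∂_2 = 15, rank ∂_3 = 0 ⇒ b_2 = 16 − 15 − 0 = 1. So H_2 = Z.

H_0 ≅ Z,  H_1 ≅ Z^2,  H_2 ≅ Z.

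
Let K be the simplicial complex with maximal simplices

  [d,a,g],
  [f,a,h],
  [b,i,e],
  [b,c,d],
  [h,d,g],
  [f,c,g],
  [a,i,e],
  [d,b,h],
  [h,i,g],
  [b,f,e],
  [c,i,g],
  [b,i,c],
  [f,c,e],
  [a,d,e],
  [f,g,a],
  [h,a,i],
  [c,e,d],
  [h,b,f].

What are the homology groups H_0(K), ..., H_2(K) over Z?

H_0 ≅ Z,  H_1 ≅ Z × Z/2,  H_2 = 0.

Order the vertices as a < b < c < d < e < f < g < h < i. Listing each simplex with vertices in this order, K has dimension 2 with simplices:

  0-simplices (9): a, b, c, d, e, f, g, h, i
  1-simplices (27): ad, ae, af, ag, ah, ai, bc, bd, be, bf, bh, bi, cd, ce, cf, cg, ci, de, dg, dh, ef, ei, fg, fh, gh, gi, hi
  2-simplices (18): ade, adg, aei, afg, afh, ahi, bcd, bci, bdh, bef, bei, bfh, cde, cef, cfg, cgi, dgh, ghi

giving chain groups C_0 ≅ Z^9, C_1 ≅ Z^27, C_2 ≅ Z^18.

The boundary map ∂_1: C_1 → C_0 maps an edge to its endpoints' difference, ∂[p,q] = q − p.
The resulting 9×27 matrix has rank 8, and its Smith normal form has invariant factors (1,1,1,1,1,1,1,1).

∂_2: C_2 → C_1 acts by ∂[p,q,r] = [q,r] − [p,r] + [p,q]. For instance
  ∂adg = dg − ag + ad,
  ∂afh = fh − ah + af.
As a 27×18 matrix over Z this has rank 18, with invariant factors (1,1,1,1,1,1,1,1,1,1,1,1,1,1,1,1,1,2).

Reading off H_k = ker ∂_k / im ∂_{k+1}:

  H_0: rank C_0 − rank ∂_1 = 9 − 8 = 1, and the invariant factors of ∂_1 are all 1, so H_0 ≅ Z.
  H_1: rank ker ∂_1 − rank ∂_2 = (27 − 8) − 18 = 1, and ∂_2 has invariant factor 2 > 1, so H_1 ≅ Z × Z/2.
  H_2: rank ker ∂_2 − rank ∂_3 = (18 − 18) − 0 = 0, and there is no ∂_3, so H_2 ≅ 0.

As a check, the Euler characteristic is 9 − 27 + 18 = 0, which agrees with 1 − 1 + 0 = 0.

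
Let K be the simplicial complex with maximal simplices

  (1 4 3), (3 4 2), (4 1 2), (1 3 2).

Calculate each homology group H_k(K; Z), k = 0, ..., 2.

K has 4 vertices, 6 edges, 4 triangles.
rank ∂_0 = 0, rank ∂_1 = 3 ⇒ b_0 = 4 − 0 − 3 = 1; all invariant factors of ∂_1 are 1 so no torsion. So H_0 ≅ Z.
rank ∂_1 = 3, rank ∂_2 = 3 ⇒ b_1 = 6 − 3 − 3 = 0; all invariant factors of ∂_2 are 1 so no torsion. So H_1 ≅ 0.
rank ∂_2 = 3, rank ∂_3 = 0 ⇒ b_2 = 4 − 3 − 0 = 1. So H_2 ≅ Z.

H_0 ≅ Z,  H_1 = 0,  H_2 ≅ Z.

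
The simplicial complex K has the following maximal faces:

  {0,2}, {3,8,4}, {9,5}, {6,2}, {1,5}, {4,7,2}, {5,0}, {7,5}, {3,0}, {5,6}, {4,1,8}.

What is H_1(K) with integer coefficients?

H_1 = Z^4.

Fix the vertex order 0 < 1 < 2 < 3 < 4 < 5 < 6 < 7 < 8 < 9 and write every simplex with vertices in increasing order. Then dim K = 2 and the simplices of K are:

  0-simplices (10): [0], [1], [2], [3], [4], [5], [6], [7], [8], [9]
  1-simplices (16): [0,2], [0,3], [0,5], [1,4], [1,5], [1,8], [2,4], [2,6], [2,7], [3,4], [3,8], [4,7], [4,8], [5,6], [5,7], [5,9]
  2-simplices (3): [1,4,8], [2,4,7], [3,4,8]

Hence C_0 ≅ Z^10, C_1 ≅ Z^16, C_2 ≅ Z^3.

∂_1: C_1 → C_0 sends each edge [p,q] (with p < q) to q − p.
This gives a 10×16 integer matrix of rank 9; reducing to Smith normal form yields diagonal entries (1,1,1,1,1,1,1,1,1).

The boundary map ∂_2: C_2 → C_1 acts by ∂[p,q,r] = [q,r] − [p,r] + [p,q]. For instance
  ∂[1,4,8] = [4,8] − [1,8] + [1,4],
  ∂[2,4,7] = [4,7] − [2,7] + [2,4].
The 16×3 boundary matrix has rank 3 and Smith normal form diag(1,1,1).

Computing H_k = (kernel of ∂_k) / (image of ∂_{k+1}):

  H_1: rank ker ∂_1 − rank ∂_2 = (16 − 9) − 3 = 4, and the invariant factors of ∂_2 are all 1, so H_1 = Z^4.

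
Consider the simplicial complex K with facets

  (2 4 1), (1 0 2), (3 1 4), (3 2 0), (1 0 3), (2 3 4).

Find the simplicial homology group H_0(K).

H_0 ≅ Z.

Order the vertices as 0 < 1 < 2 < 3 < 4. Listing each simplex with vertices in this order, K has dimension 2 with simplices:

  0-simplices (5): [0], [1], [2], [3], [4]
  1-simplices (9): [0,1], [0,2], [0,3], [1,2], [1,3], [1,4], [2,3], [2,4], [3,4]
  2-simplices (6): [0,1,2], [0,1,3], [0,2,3], [1,2,4], [1,3,4], [2,3,4]

giving chain groups C_0 ≅ Z^5, C_1 ≅ Z^9, C_2 ≅ Z^6.

The boundary map ∂_1: C_1 → C_0 is given by ∂[p,q] = [q] − [p]. For instance
  ∂[1,2] = [2] − [1].
The 5×9 boundary matrix has rank 4 and Smith normal form diag(1,1,1,1).

Boundary ∂_2: C_2 → C_1 sends each 2-simplex [p,q,r] to [q,r] − [p,r] + [p,q]. For instance
  ∂[0,2,3] = [2,3] − [0,3] + [0,2],
  ∂[1,2,4] = [2,4] − [1,4] + [1,2].
The resulting 9×6 matrix has rank 5, and its Smith normal form has invariant factors (1,1,1,1,1).

Now H_k = ker ∂_k / im ∂_{k+1}, so:

  H_0: rank C_0 − rank ∂_1 = 5 − 4 = 1, and the invariant factors of ∂_1 are all 1, so H_0 ≅ Z.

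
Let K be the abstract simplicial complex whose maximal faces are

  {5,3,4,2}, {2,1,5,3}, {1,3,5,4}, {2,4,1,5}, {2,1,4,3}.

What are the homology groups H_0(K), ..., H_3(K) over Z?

H_0 = Z,  H_1 = 0,  H_2 = 0,  H_3 = Z.

Order the vertices as 1 < 2 < 3 < 4 < 5. Listing each simplex with vertices in this order, K has dimension 3 with simplices:

  0-simplices (5): [1], [2], [3], [4], [5]
  1-simplices (10): [1,2], [1,3], [1,4], [1,5], [2,3], [2,4], [2,5], [3,4], [3,5], [4,5]
  2-simplices (10): [1,2,3], [1,2,4], [1,2,5], [1,3,4], [1,3,5], [1,4,5], [2,3,4], [2,3,5], [2,4,5], [3,4,5]
  3-simplices (5): [1,2,3,4], [1,2,3,5], [1,2,4,5], [1,3,4,5], [2,3,4,5]

so the chain groups are C_0 ≅ Z^5, C_1 ≅ Z^10, C_2 ≅ Z^10, C_3 ≅ Z^5.

∂_1: C_1 → C_0 sends each edge [p,q] (with p < q) to q − p. For instance
  ∂[1,2] = [2] − [1].
The 5×10 boundary matrix has rank 4 and Smith normal form diag(1,1,1,1).

∂_2: C_2 → C_1 sends each 2-simplex [p,q,r] to [q,r] − [p,r] + [p,q]. For instance
  ∂[2,4,5] = [4,5] − [2,5] + [2,4],
  ∂[1,2,5] = [2,5] − [1,5] + [1,2].
As a 10×10 matrix over Z this has rank 6, with invariant factors (1,1,1,1,1,1).

Boundary ∂_3: C_3 → C_2 sends each 3-simplex σ to the alternating sum Σ_i (−1)^i (σ with its i-th vertex removed). For instance
  ∂[1,2,3,5] = [2,3,5] − [1,3,5] + [1,2,5] − [1,2,3],
  ∂[1,3,4,5] = [3,4,5] − [1,4,5] + [1,3,5] − [1,3,4].
The resulting 10×5 matrix has rank 4, and its Smith normal form has invariant factors (1,1,1,1).

From H_k ≅ ker(∂_k) / im(∂_{k+1}) we obtain:

  H_0: rank C_0 − rank ∂_1 = 5 − 4 = 1, and the invariant factors of ∂_1 are all 1, so H_0 ≅ Z.
  H_1: rank ker ∂_1 − rank ∂_2 = (10 − 4) − 6 = 0, and the invariant factors of ∂_2 are all 1, so H_1 ≅ 0.
  H_2: rank ker ∂_2 − rank ∂_3 = (10 − 6) − 4 = 0, and the invariant factors of ∂_3 are all 1, so H_2 ≅ 0.
  H_3: rank ker ∂_3 − rank ∂_4 = (5 − 4) − 0 = 1, and there is no ∂_4, so H_3 ≅ Z.

As a check, the Euler characteristic is 5 − 10 + 10 − 5 = 0, which agrees with 1 − 0 + 0 − 1 = 0.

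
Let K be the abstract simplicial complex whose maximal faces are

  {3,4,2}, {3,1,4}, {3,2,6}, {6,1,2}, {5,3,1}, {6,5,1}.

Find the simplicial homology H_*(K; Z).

H_0 = Z,  H_1 = Z,  H_2 = 0.

K has 6 vertices, 12 edges, 6 triangles.
rank ∂_0 = 0, rank ∂_1 = 5 ⇒ b_0 = 6 − 0 − 5 = 1; all invariant factors of ∂_1 are 1 so no torsion. So H_0 = Z.
rank ∂_1 = 5, rank ∂_2 = 6 ⇒ b_1 = 12 − 5 − 6 = 1; all invariant factors of ∂_2 are 1 so no torsion. So H_1 = Z.
rank ∂_2 = 6, rank ∂_3 = 0 ⇒ b_2 = 6 − 6 − 0 = 0. So H_2 = 0.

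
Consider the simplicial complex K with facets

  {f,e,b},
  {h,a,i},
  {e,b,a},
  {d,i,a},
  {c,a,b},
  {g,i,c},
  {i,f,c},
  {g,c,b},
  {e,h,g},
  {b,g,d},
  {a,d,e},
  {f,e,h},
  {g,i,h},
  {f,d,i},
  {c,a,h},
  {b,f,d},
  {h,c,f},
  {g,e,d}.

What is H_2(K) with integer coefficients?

K has 9 vertices, 27 edges, 18 triangles.
rank ∂_2 = 18, rank ∂_3 = 0 ⇒ b_2 = 18 − 18 − 0 = 0. So H_2 ≅ 0.

H_2 ≅ 0.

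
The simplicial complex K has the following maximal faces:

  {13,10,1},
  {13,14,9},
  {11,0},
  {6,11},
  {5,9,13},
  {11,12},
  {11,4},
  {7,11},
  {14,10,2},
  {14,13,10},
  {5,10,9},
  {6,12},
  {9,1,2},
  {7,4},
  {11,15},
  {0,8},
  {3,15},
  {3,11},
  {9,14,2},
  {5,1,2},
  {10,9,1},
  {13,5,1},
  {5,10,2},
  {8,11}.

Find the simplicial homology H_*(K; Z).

We work with the vertex ordering 0 < 1 < 2 < 3 < 4 < 5 < 6 < 7 < 8 < 9 < 10 < 11 < 12 < 13 < 14 < 15. The simplices of K, each written with vertices in increasing order, are:

  0-simplices (16): [0], [1], [2], [3], [4], [5], [6], [7], [8], [9], [10], [11], [12], [13], [14], [15]
  1-simplices (30): (30 of them)
  2-simplices (12): [1,2,5], [1,2,9], [1,5,13], [1,9,10], [1,10,13], [2,5,10], [2,9,14], [2,10,14], [5,9,10], [5,9,13], [9,13,14], [10,13,14]

so the chain groups are C_0 ≅ Z^16, C_1 ≅ Z^30, C_2 ≅ Z^12.

The boundary map ∂_1: C_1 → C_0 maps an edge to its endpoints' difference, ∂[p,q] = q − p. For instance
  ∂[1,5] = [5] − [1].
This gives a 16×30 integer matrix of rank 14; reducing to Smith normal form yields diagonal entries (1,1,1,1,1,1,1,1,1,1,1,1,1,1).

The boundary map ∂_2: C_2 → C_1 maps a triangle to the signed sum of its edges. For instance
  ∂[2,5,10] = [5,10] − [2,10] + [2,5],
  ∂[10,13,14] = [13,14] − [10,14] + [10,13].
The 30×12 boundary matrix has rank 12 and Smith normal form diag(1,1,1,1,1,1,1,1,1,1,1,2).

Reading off H_k = ker ∂_k / im ∂_{k+1}:

  H_0: rank C_0 − rank ∂_1 = 16 − 14 = 2, and the invariant factors of ∂_1 are all 1, so H_0 ≅ Z^2.
  H_1: rank ker ∂_1 − rank ∂_2 = (30 − 14) − 12 = 4, and ∂_2 has invariant factor 2 > 1, so H_1 ≅ Z^4 ⊕ Z/2Z.
  H_2: rank ker ∂_2 − rank ∂_3 = (12 − 12) − 0 = 0, and there is no ∂_3, so H_2 ≅ 0.

(K is a triangulation of the disjoint union of a wedge of 4 circles and the real projective plane RP^2.)

H_0 = Z^2,  H_1 = Z^4 ⊕ Z/2Z,  H_2 = 0.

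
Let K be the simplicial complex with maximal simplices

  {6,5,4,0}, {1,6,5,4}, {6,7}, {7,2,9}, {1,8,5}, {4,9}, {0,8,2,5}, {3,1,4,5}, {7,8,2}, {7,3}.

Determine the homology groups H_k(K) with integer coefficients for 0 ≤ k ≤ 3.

H_0 = Z,  H_1 = Z^3,  H_2 = 0,  H_3 = 0.

We work with the vertex ordering 0 < 1 < 2 < 3 < 4 < 5 < 6 < 7 < 8 < 9. The simplices of K, each written with vertices in increasing order, are:

  0-simplices (10): [0], [1], [2], [3], [4], [5], [6], [7], [8], [9]
  1-simplices (25): (25 of them)
  2-simplices (17): [0,2,5], [0,2,8], [0,4,5], [0,4,6], [0,5,6], [0,5,8], [1,3,4], [1,3,5], [1,4,5], [1,4,6], [1,5,6], [1,5,8], [2,5,8], [2,7,8], [2,7,9], [3,4,5], [4,5,6]
  3-simplices (4): [0,2,5,8], [0,4,5,6], [1,3,4,5], [1,4,5,6]

giving chain groups C_0 ≅ Z^10, C_1 ≅ Z^25, C_2 ≅ Z^17, C_3 ≅ Z^4.

Boundary ∂_1: C_1 → C_0 maps an edge to its endpoints' difference, ∂[p,q] = q − p. For instance
  ∂[7,9] = [9] − [7].
As a 10×25 matrix over Z this has rank 9, with invariant factors (1,1,1,1,1,1,1,1,1).

∂_2: C_2 → C_1 acts by ∂[p,q,r] = [q,r] − [p,r] + [p,q]. For instance
  ∂[0,4,5] = [4,5] − [0,5] + [0,4],
  ∂[2,7,8] = [7,8] − [2,8] + [2,7].
As a 25×17 matrix over Z this has rank 13, with invariant factors (1,1,1,1,1,1,1,1,1,1,1,1,1).

Boundary ∂_3: C_3 → C_2 sends each 3-simplex σ to the alternating sum Σ_i (−1)^i (σ with its i-th vertex removed). For instance
  ∂[1,3,4,5] = [3,4,5] − [1,4,5] + [1,3,5] − [1,3,4],
  ∂[0,4,5,6] = [4,5,6] − [0,5,6] + [0,4,6] − [0,4,5].
This gives a 17×4 integer matrix of rank 4; reducing to Smith normal form yields diagonal entries (1,1,1,1).

Computing H_k = (kernel of ∂_k) / (image of ∂_{k+1}):

  H_0: rank C_0 − rank ∂_1 = 10 − 9 = 1, and the invariant factors of ∂_1 are all 1, so H_0 = Z.
  H_1: rank ker ∂_1 − rank ∂_2 = (25 − 9) − 13 = 3, and the invariant factors of ∂_2 are all 1, so H_1 = Z^3.
  H_2: rank ker ∂_2 − rank ∂_3 = (17 − 13) − 4 = 0, and the invariant factors of ∂_3 are all 1, so H_2 = 0.
  H_3: rank ker ∂_3 − rank ∂_4 = (4 − 4) − 0 = 0, and there is no ∂_4, so H_3 = 0.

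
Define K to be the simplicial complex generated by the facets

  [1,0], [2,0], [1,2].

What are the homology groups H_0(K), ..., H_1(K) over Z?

We work with the vertex ordering 0 < 1 < 2. The simplices of K, each written with vertices in increasing order, are:

  0-simplices (3): [0], [1], [2]
  1-simplices (3): [0,1], [0,2], [1,2]

so the chain groups are C_0 ≅ Z^3, C_1 ≅ Z^3.

The boundary map ∂_1: C_1 → C_0 sends each edge [p,q] (with p < q) to q − p. For instance
  ∂[1,2] = [2] − [1].
The 3×3 boundary matrix has rank 2 and Smith normal form diag(1,1).

Computing H_k = (kernel of ∂_k) / (image of ∂_{k+1}):

  H_0: rank C_0 − rank ∂_1 = 3 − 2 = 1, and the invariant factors of ∂_1 are all 1, so H_0 ≅ Z.
  H_1: rank ker ∂_1 − rank ∂_2 = (3 − 2) − 0 = 1, and there is no ∂_2, so H_1 ≅ Z.

H_0 ≅ Z,  H_1 ≅ Z.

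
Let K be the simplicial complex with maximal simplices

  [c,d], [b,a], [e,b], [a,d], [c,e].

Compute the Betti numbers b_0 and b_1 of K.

b_0 = 1, b_1 = 1.

Take the total order a < b < c < d < e on the vertex set. Then K (dimension 1) consists of the simplices:

  0-simplices (5): a, b, c, d, e
  1-simplices (5): ab, ad, be, cd, ce

so the chain groups are C_0 ≅ Z^5, C_1 ≅ Z^5.

∂_1: C_1 → C_0 is given by ∂[p,q] = [q] − [p]. For instance
  ∂be = e − b.
This gives a 5×5 integer matrix of rank 4; reducing to Smith normal form yields diagonal entries (1,1,1,1).

Reading off H_k = ker ∂_k / im ∂_{k+1}:

  H_0: rank C_0 − rank ∂_1 = 5 − 4 = 1, and the invariant factors of ∂_1 are all 1, so H_0 ≅ Z.
  H_1: rank ker ∂_1 − rank ∂_2 = (5 − 4) − 0 = 1, and there is no ∂_2, so H_1 ≅ Z.

As a check, the Euler characteristic is 5 − 5 = 0, which agrees with 1 − 1 = 0.

Hence the Betti numbers are b_0 = 1, b_1 = 1.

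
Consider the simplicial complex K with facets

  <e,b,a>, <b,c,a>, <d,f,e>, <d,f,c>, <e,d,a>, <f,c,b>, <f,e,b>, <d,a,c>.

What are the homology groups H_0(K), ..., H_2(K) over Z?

H_0 = Z,  H_1 = 0,  H_2 = Z.

Take the total order a < b < c < d < e < f on the vertex set. Then K (dimension 2) consists of the simplices:

  0-simplices (6): a, b, c, d, e, f
  1-simplices (12): ab, ac, ad, ae, bc, be, bf, cd, cf, de, df, ef
  2-simplices (8): abc, abe, acd, ade, bcf, bef, cdf, def

Hence C_0 ≅ Z^6, C_1 ≅ Z^12, C_2 ≅ Z^8.

∂_1: C_1 → C_0 is given by ∂[p,q] = [q] − [p]. For instance
  ∂ae = e − a.
This gives a 6×12 integer matrix of rank 5; reducing to Smith normal form yields diagonal entries (1,1,1,1,1).

Boundary ∂_2: C_2 → C_1 acts by ∂[p,q,r] = [q,r] − [p,r] + [p,q]. For instance
  ∂bef = ef − bf + be,
  ∂ade = de − ae + ad.
This gives a 12×8 integer matrix of rank 7; reducing to Smith normal form yields diagonal entries (1,1,1,1,1,1,1).

Computing H_k = (kernel of ∂_k) / (image of ∂_{k+1}):

  H_0: rank C_0 − rank ∂_1 = 6 − 5 = 1, and the invariant factors of ∂_1 are all 1, so H_0 = Z.
  H_1: rank ker ∂_1 − rank ∂_2 = (12 − 5) − 7 = 0, and the invariant factors of ∂_2 are all 1, so H_1 = 0.
  H_2: rank ker ∂_2 − rank ∂_3 = (8 − 7) − 0 = 1, and there is no ∂_3, so H_2 = Z.

(K is a triangulation of the 2-sphere S^2.)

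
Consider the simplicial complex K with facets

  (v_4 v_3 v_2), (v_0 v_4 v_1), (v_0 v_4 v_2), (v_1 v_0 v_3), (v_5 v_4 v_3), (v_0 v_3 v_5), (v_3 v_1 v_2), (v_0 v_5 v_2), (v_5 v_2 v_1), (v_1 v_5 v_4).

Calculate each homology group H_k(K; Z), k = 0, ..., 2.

H_0 ≅ Z,  H_1 ≅ Z/2,  H_2 = 0.

Take the total order v_0 < v_1 < v_2 < v_3 < v_4 < v_5 on the vertex set. Then K (dimension 2) consists of the simplices:

  0-simplices (6): [v_0], [v_1], [v_2], [v_3], [v_4], [v_5]
  1-simplices (15): (15 of them)
  2-simplices (10): [v_0,v_1,v_3], [v_0,v_1,v_4], [v_0,v_2,v_4], [v_0,v_2,v_5], [v_0,v_3,v_5], [v_1,v_2,v_3], [v_1,v_2,v_5], [v_1,v_4,v_5], [v_2,v_3,v_4], [v_3,v_4,v_5]

giving chain groups C_0 ≅ Z^6, C_1 ≅ Z^15, C_2 ≅ Z^10.

The boundary map ∂_1: C_1 → C_0 maps an edge to its endpoints' difference, ∂[p,q] = q − p.
The 6×15 boundary matrix has rank 5 and Smith normal form diag(1,1,1,1,1).

∂_2: C_2 → C_1 maps a triangle to the signed sum of its edges. For instance
  ∂[v_1,v_2,v_5] = [v_2,v_5] − [v_1,v_5] + [v_1,v_2],
  ∂[v_0,v_1,v_3] = [v_1,v_3] − [v_0,v_3] + [v_0,v_1].
The 15×10 boundary matrix has rank 10 and Smith normal form diag(1,1,1,1,1,1,1,1,1,2).

From H_k ≅ ker(∂_k) / im(∂_{k+1}) we obtain:

  H_0: rank C_0 − rank ∂_1 = 6 − 5 = 1, and the invariant factors of ∂_1 are all 1, so H_0 = Z.
  H_1: rank ker ∂_1 − rank ∂_2 = (15 − 5) − 10 = 0, and ∂_2 has invariant factor 2 > 1, so H_1 = Z/2.
  H_2: rank ker ∂_2 − rank ∂_3 = (10 − 10) − 0 = 0, and there is no ∂_3, so H_2 = 0.

As a check, the Euler characteristic is 6 − 15 + 10 = 1, which agrees with 1 − 0 + 0 = 1.
(K is a triangulation of the real projective plane RP^2.)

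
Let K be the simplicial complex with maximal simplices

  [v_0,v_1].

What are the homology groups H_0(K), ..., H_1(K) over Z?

Fix the vertex order v_0 < v_1 and write every simplex with vertices in increasing order. Then dim K = 1 and the simplices of K are:

  0-simplices (2): [v_0], [v_1]
  1-simplices (1): [v_0,v_1]

Hence C_0 ≅ Z^2, C_1 ≅ Z^1.

The boundary map ∂_1: C_1 → C_0 sends each edge [p,q] (with p < q) to q − p. For instance
  ∂[v_0,v_1] = [v_1] − [v_0].
The 2×1 boundary matrix has rank 1 and Smith normal form diag(1).

Reading off H_k = ker ∂_k / im ∂_{k+1}:

  H_0: rank C_0 − rank ∂_1 = 2 − 1 = 1, and the invariant factors of ∂_1 are all 1, so H_0 = Z.
  H_1: rank ker ∂_1 − rank ∂_2 = (1 − 1) − 0 = 0, and there is no ∂_2, so H_1 = 0.

(K is a triangulation of the 1-simplex.)

H_0 = Z,  H_1 = 0.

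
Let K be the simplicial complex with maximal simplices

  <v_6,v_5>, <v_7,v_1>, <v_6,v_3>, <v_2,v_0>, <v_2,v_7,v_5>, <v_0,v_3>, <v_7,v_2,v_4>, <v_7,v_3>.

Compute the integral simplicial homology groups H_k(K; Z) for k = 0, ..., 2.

We work with the vertex ordering v_0 < v_1 < v_2 < v_3 < v_4 < v_5 < v_6 < v_7. The simplices of K, each written with vertices in increasing order, are:

  0-simplices (8): [v_0], [v_1], [v_2], [v_3], [v_4], [v_5], [v_6], [v_7]
  1-simplices (11): [v_0,v_2], [v_0,v_3], [v_1,v_7], [v_2,v_4], [v_2,v_5], [v_2,v_7], [v_3,v_6], [v_3,v_7], [v_4,v_7], [v_5,v_6], [v_5,v_7]
  2-simplices (2): [v_2,v_4,v_7], [v_2,v_5,v_7]

so the chain groups are C_0 ≅ Z^8, C_1 ≅ Z^11, C_2 ≅ Z^2.

∂_1: C_1 → C_0 maps an edge to its endpoints' difference, ∂[p,q] = q − p. For instance
  ∂[v_3,v_6] = [v_6] − [v_3].
This gives a 8×11 integer matrix of rank 7; reducing to Smith normal form yields diagonal entries (1,1,1,1,1,1,1).

The boundary map ∂_2: C_2 → C_1 sends each 2-simplex [p,q,r] to [q,r] − [p,r] + [p,q]. For instance
  ∂[v_2,v_5,v_7] = [v_5,v_7] − [v_2,v_7] + [v_2,v_5],
  ∂[v_2,v_4,v_7] = [v_4,v_7] − [v_2,v_7] + [v_2,v_4].
The 11×2 boundary matrix has rank 2 and Smith normal form diag(1,1).

From H_k ≅ ker(∂_k) / im(∂_{k+1}) we obtain:

  H_0: rank C_0 − rank ∂_1 = 8 − 7 = 1, and the invariant factors of ∂_1 are all 1, so H_0 ≅ Z.
  H_1: rank ker ∂_1 − rank ∂_2 = (11 − 7) − 2 = 2, and the invariant factors of ∂_2 are all 1, so H_1 ≅ Z^2.
  H_2: rank ker ∂_2 − rank ∂_3 = (2 − 2) − 0 = 0, and there is no ∂_3, so H_2 ≅ 0.

As a check, the Euler characteristic is 8 − 11 + 2 = -1, which agrees with 1 − 2 + 0 = -1.

H_0 = Z,  H_1 = Z^2,  H_2 = 0.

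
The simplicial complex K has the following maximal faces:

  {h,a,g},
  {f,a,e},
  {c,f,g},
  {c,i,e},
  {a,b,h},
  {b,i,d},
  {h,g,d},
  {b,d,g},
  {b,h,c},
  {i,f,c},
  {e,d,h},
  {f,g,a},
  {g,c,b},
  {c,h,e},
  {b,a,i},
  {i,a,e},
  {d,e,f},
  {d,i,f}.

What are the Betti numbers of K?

b_0 = 1, b_1 = 1, b_2 = 0.

Fix the vertex order a < b < c < d < e < f < g < h < i and write every simplex with vertices in increasing order. Then dim K = 2 and the simplices of K are:

  0-simplices (9): a, b, c, d, e, f, g, h, i
  1-simplices (27): ab, ae, af, ag, ah, ai, bc, bd, bg, bh, bi, ce, cf, cg, ch, ci, de, df, dg, dh, di, ef, eh, ei, fg, fi, gh
  2-simplices (18): abh, abi, aef, aei, afg, agh, bcg, bch, bdg, bdi, ceh, cei, cfg, cfi, def, deh, dfi, dgh

Hence C_0 ≅ Z^9, C_1 ≅ Z^27, C_2 ≅ Z^18.

∂_1: C_1 → C_0 maps an edge to its endpoints' difference, ∂[p,q] = q − p. For instance
  ∂gh = h − g.
This gives a 9×27 integer matrix of rank 8; reducing to Smith normal form yields diagonal entries (1,1,1,1,1,1,1,1).

∂_2: C_2 → C_1 sends each 2-simplex [p,q,r] to [q,r] − [p,r] + [p,q]. For instance
  ∂dfi = fi − di + df,
  ∂aei = ei − ai + ae.
The resulting 27×18 matrix has rank 18, and its Smith normal form has invariant factors (1,1,1,1,1,1,1,1,1,1,1,1,1,1,1,1,1,2).

Now H_k = ker ∂_k / im ∂_{k+1}, so:

  H_0: rank C_0 − rank ∂_1 = 9 − 8 = 1, and the invariant factors of ∂_1 are all 1, so H_0 = Z.
  H_1: rank ker ∂_1 − rank ∂_2 = (27 − 8) − 18 = 1, and ∂_2 has invariant factor 2 > 1, so H_1 = Z ⊕ Z/2Z.
  H_2: rank ker ∂_2 − rank ∂_3 = (18 − 18) − 0 = 0, and there is no ∂_3, so H_2 = 0.

Hence the Betti numbers are b_0 = 1, b_1 = 1, b_2 = 0.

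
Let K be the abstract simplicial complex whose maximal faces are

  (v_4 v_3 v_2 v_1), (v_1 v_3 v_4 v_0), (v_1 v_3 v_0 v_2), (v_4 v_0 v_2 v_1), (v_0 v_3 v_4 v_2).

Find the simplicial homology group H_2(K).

H_2 ≅ 0.

K has 5 vertices, 10 edges, 10 triangles, 5 3-simplices.
rank ∂_2 = 6, rank ∂_3 = 4 ⇒ b_2 = 10 − 6 − 4 = 0; all invariant factors of ∂_3 are 1 so no torsion. So H_2 = 0.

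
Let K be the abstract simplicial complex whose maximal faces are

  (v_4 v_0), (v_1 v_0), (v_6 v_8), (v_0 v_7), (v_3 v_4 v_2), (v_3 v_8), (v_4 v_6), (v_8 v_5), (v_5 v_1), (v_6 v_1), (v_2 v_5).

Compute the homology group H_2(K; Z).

We work with the vertex ordering v_0 < v_1 < v_2 < v_3 < v_4 < v_5 < v_6 < v_7 < v_8. The simplices of K, each written with vertices in increasing order, are:

  0-simplices (9): [v_0], [v_1], [v_2], [v_3], [v_4], [v_5], [v_6], [v_7], [v_8]
  1-simplices (13): [v_0,v_1], [v_0,v_4], [v_0,v_7], [v_1,v_5], [v_1,v_6], [v_2,v_3], [v_2,v_4], [v_2,v_5], [v_3,v_4], [v_3,v_8], [v_4,v_6], [v_5,v_8], [v_6,v_8]
  2-simplices (1): [v_2,v_3,v_4]

so the chain groups are C_0 ≅ Z^9, C_1 ≅ Z^13, C_2 ≅ Z^1.

The boundary map ∂_1: C_1 → C_0 is given by ∂[p,q] = [q] − [p].
The 9×13 boundary matrix has rank 8 and Smith normal form diag(1,1,1,1,1,1,1,1).

The boundary map ∂_2: C_2 → C_1 sends each 2-simplex [p,q,r] to [q,r] − [p,r] + [p,q]. For instance
  ∂[v_2,v_3,v_4] = [v_3,v_4] − [v_2,v_4] + [v_2,v_3].
The 13×1 boundary matrix has rank 1 and Smith normal form diag(1).

From H_k ≅ ker(∂_k) / im(∂_{k+1}) we obtain:

  H_2: rank ker ∂_2 − rank ∂_3 = (1 − 1) − 0 = 0, and there is no ∂_3, so H_2 ≅ 0.

H_2 = 0.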